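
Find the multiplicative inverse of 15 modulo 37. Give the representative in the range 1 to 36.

5

15·5 = 75 = 2·37 + 1, so 15⁻¹ ≡ 5 (mod 37).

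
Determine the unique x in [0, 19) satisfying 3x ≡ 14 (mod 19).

The inverse of 3 mod 19 is 13 (since 3·13 = 39 ≡ 1).
So x ≡ 13·14 = 182 ≡ 11 (mod 19).
Check: 3·11 = 33 = 1·19 + 14.

11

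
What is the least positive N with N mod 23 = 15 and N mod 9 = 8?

Since 9·18 ≡ 1 (mod 23), take x = 8 + 9·((15−8)·18 mod 23) = 8 + 9·11 = 107.
Check: 107 mod 23 = 15, 107 mod 9 = 8.

107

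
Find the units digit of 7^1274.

The units digit of 7^n cycles with period 4: 7, 9, 3, 1, …
1274 leaves remainder 2 on division by 4, so 7^1274 ends in 9.

9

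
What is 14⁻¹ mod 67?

14·24 = 336 = 5·67 + 1, so 14⁻¹ ≡ 24 (mod 67).

24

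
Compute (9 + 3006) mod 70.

Dividing 3006 by 70 gives quotient 42 and remainder 66.
(9 + 66) mod 70 = 5.

5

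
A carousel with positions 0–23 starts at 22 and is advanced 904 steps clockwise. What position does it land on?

904 − 37·24 = 16, so 904 ≡ 16 (mod 24).
(22 + 16) mod 24 = 14.

14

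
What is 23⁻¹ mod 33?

33 = 1·23 + 10
23 = 2·10 + 3
10 = 3·3 + 1
3 = 3·1 + 0
Back-substituting gives 23·23 ≡ 1 (mod 33).

23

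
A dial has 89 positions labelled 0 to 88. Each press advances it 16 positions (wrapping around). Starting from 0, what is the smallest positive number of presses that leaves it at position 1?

16·39 = 624 = 7·89 + 1, so 16⁻¹ ≡ 39 (mod 89).

39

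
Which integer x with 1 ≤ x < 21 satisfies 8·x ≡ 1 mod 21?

8

21 = 2·8 + 5
8 = 1·5 + 3
5 = 1·3 + 2
3 = 1·2 + 1
2 = 2·1 + 0
Back-substituting gives 8·8 ≡ 1 (mod 21).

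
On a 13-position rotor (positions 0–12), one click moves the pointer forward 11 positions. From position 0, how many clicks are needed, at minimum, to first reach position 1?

11·6 = 66 = 5·13 + 1, so 11⁻¹ ≡ 6 (mod 13).

6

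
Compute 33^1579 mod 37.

Square-and-reduce mod 37: 33^1≡33, 33^2≡16, 33^4≡34, 33^8≡9, 33^16≡7, 33^32≡12, 33^64≡33, 33^128≡16, 33^256≡34, 33^512≡9, 33^1024≡7.
1579 = 1 + 2 + 8 + 32 + 512 + 1024, so 33^1579 ≡ 33·16·9·12·9·7 ≡ 34 (mod 37).

34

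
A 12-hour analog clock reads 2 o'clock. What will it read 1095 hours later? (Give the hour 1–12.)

5

1095 = 91·12 + 3, so 1095 mod 12 = 3.
2 + 3 → 5 on a 12-hour dial.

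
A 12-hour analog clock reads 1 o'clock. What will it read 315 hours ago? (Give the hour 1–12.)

Dividing 315 by 12 gives quotient 26 and remainder 3.
1 − 3 → 10 on a 12-hour dial.

10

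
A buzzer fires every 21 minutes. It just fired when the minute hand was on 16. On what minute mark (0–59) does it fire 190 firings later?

46

190·21 = 3990.
Dividing 3990 by 60 gives quotient 66 and remainder 30.
(16 + 30) mod 60 = 46.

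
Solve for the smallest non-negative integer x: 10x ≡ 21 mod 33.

10⁻¹ ≡ 10 (mod 33) because 10·10 = 100 = 3·33 + 1.
So x ≡ 10·21 = 210 ≡ 12 (mod 33).

12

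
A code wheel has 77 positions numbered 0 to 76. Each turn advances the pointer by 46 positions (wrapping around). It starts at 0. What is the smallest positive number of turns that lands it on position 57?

23

46⁻¹ ≡ 72 (mod 77) because 46·72 = 3312 = 43·77 + 1.
So x ≡ 72·57 = 4104 ≡ 23 (mod 77).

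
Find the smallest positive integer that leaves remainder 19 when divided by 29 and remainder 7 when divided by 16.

135

x ≡ 7 (mod 16) gives x ∈ {7, 23, 39, 55, 71, 87, 103, 119, …}.
The first of these with x mod 29 = 19 is 135.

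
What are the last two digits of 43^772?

Successive squares of 43 mod 100: 43^1≡43, 43^2≡49, 43^4≡1, 43^8≡1, 43^16≡1, 43^32≡1, 43^64≡1, 43^128≡1, 43^256≡1, 43^512≡1.
772 = 4 + 256 + 512, so 43^772 ≡ 1·1·1 ≡ 1 (mod 100).

01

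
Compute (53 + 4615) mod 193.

36

4615 − 23·193 = 176, so 4615 ≡ 176 (mod 193).
(53 + 176) mod 193 = 36.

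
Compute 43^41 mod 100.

Square-and-reduce mod 100: 43^1≡43, 43^2≡49, 43^4≡1, 43^8≡1, 43^16≡1, 43^32≡1.
41 = 1 + 8 + 32, so 43^41 ≡ 43·1·1 ≡ 43 (mod 100).

43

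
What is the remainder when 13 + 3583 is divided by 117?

3583 − 30·117 = 73, so 3583 ≡ 73 (mod 117).
(13 + 73) mod 117 = 86.

86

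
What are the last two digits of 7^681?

07

By repeated squaring mod 100: 7^1≡7, 7^2≡49, 7^4≡1, 7^8≡1, 7^16≡1, 7^32≡1, 7^64≡1, 7^128≡1, 7^256≡1, 7^512≡1.
681 = 1 + 8 + 32 + 128 + 512, so 7^681 ≡ 7·1·1·1·1 ≡ 7 (mod 100).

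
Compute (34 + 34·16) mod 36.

34·16 = 544.
544 mod 36 = 4 (since 15·36 = 540).
(34 + 4) mod 36 = 2.

2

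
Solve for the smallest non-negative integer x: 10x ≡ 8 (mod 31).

7

The inverse of 10 mod 31 is 28 (since 10·28 = 280 ≡ 1).
So x ≡ 28·8 = 224 ≡ 7 (mod 31).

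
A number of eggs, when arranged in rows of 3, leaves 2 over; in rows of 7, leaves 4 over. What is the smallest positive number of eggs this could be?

x ≡ 2 (mod 3) gives x ∈ {2, 5, 8, 11}.
The first of these with x mod 7 = 4 is 11.

11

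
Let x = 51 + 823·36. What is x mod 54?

33

823·36 = 29628.
29628 − 548·54 = 36, so 29628 ≡ 36 (mod 54).
(51 + 36) mod 54 = 33.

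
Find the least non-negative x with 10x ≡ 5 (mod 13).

The inverse of 10 mod 13 is 4 (since 10·4 = 40 ≡ 1).
Multiplying both sides by 4: x ≡ 4·5 = 20 ≡ 7 (mod 13).
Check: 10·7 = 70 = 5·13 + 5.

7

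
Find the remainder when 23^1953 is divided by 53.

23

Successive squares of 23 mod 53: 23^1≡23, 23^2≡52, 23^4≡1, 23^8≡1, 23^16≡1, 23^32≡1, 23^64≡1, 23^128≡1, 23^256≡1, 23^512≡1, 23^1024≡1.
Since 1953 = 1 + 32 + 128 + 256 + 512 + 1024 in binary, 23^1953 ≡ 23·1·1·1·1·1 ≡ 23 (mod 53).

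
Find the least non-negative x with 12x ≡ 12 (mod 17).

1

12⁻¹ ≡ 10 (mod 17) because 12·10 = 120 = 7·17 + 1.
So x ≡ 10·12 = 120 ≡ 1 (mod 17).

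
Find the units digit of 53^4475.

Powers of 3 mod 10 repeat with period 4: 3, 9, 7, 1.
4475 leaves remainder 3 on division by 4, so 53^4475 ends in 7.

7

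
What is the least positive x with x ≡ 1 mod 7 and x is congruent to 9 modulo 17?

43

x ≡ 1 (mod 7) gives x ∈ {1, 8, 15, 22, 29, 36, 43}.
The first of these with x mod 17 = 9 is 43.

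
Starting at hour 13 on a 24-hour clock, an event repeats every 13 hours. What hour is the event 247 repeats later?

247·13 = 3211.
3211 mod 24 = 19 (since 133·24 = 3192).
(13 + 19) mod 24 = 8.

8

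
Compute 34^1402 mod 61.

Square-and-reduce mod 61: 34^1≡34, 34^2≡58, 34^4≡9, 34^8≡20, 34^16≡34, 34^32≡58, 34^64≡9, 34^128≡20, 34^256≡34, 34^512≡58, 34^1024≡9.
Since 1402 = 2 + 8 + 16 + 32 + 64 + 256 + 1024 in binary, 34^1402 ≡ 58·20·34·58·9·34·9 ≡ 58 (mod 61).

58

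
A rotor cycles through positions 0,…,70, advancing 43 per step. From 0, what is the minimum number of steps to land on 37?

57

43⁻¹ ≡ 38 (mod 71) because 43·38 = 1634 = 23·71 + 1.
Multiplying both sides by 38: x ≡ 38·37 = 1406 ≡ 57 (mod 71).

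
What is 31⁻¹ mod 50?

21

31·21 = 651 = 13·50 + 1, so 31⁻¹ ≡ 21 (mod 50).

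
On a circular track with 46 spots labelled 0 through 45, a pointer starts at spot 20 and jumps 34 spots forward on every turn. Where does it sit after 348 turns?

30

348·34 = 11832.
11832 − 257·46 = 10, so 11832 ≡ 10 (mod 46).
(20 + 10) mod 46 = 30.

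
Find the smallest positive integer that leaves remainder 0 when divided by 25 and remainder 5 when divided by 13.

x ≡ 5 (mod 13) gives x ∈ {5, 18, 31, 44, 57, 70, 83, 96, …}.
The first of these with x mod 25 = 0 is 200.

200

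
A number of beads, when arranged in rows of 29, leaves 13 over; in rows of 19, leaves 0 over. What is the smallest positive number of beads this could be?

361

x ≡ 0 (mod 19) gives x ∈ {0, 19, 38, 57, 76, 95, 114, 133, …}.
The first of these with x mod 29 = 13 is 361.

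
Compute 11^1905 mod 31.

Square-and-reduce mod 31: 11^1≡11, 11^2≡28, 11^4≡9, 11^8≡19, 11^16≡20, 11^32≡28, 11^64≡9, 11^128≡19, 11^256≡20, 11^512≡28, 11^1024≡9.
1905 = 1 + 16 + 32 + 64 + 256 + 512 + 1024, so 11^1905 ≡ 11·20·28·9·20·28·9 ≡ 30 (mod 31).

30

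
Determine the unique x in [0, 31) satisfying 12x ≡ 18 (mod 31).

17

12⁻¹ ≡ 13 (mod 31) because 12·13 = 156 = 5·31 + 1.
So x ≡ 13·18 = 234 ≡ 17 (mod 31).
Check: 12·17 = 204 = 6·31 + 18.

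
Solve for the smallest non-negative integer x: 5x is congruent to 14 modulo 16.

6

The inverse of 5 mod 16 is 13 (since 5·13 = 65 ≡ 1).
So x ≡ 13·14 = 182 ≡ 6 (mod 16).
Check: 5·6 = 30 = 1·16 + 14.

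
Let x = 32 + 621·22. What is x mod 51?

26

621·22 = 13662.
Dividing 13662 by 51 gives quotient 267 and remainder 45.
(32 + 45) mod 51 = 26.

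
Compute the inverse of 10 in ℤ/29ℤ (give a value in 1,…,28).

10·3 = 30 = 1·29 + 1, so 10⁻¹ ≡ 3 (mod 29).

3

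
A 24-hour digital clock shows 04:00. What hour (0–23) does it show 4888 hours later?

Dividing 4888 by 24 gives quotient 203 and remainder 16.
(4 + 16) mod 24 = 20.

20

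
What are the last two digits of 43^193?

43

By repeated squaring mod 100: 43^1≡43, 43^2≡49, 43^4≡1, 43^8≡1, 43^16≡1, 43^32≡1, 43^64≡1, 43^128≡1.
Since 193 = 1 + 64 + 128 in binary, 43^193 ≡ 43·1·1 ≡ 43 (mod 100).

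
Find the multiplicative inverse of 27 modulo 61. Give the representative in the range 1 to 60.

52

61 = 2·27 + 7
27 = 3·7 + 6
7 = 1·6 + 1
6 = 6·1 + 0
Back-substituting gives 27·52 ≡ 1 (mod 61).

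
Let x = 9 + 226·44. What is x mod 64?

226·44 = 9944.
9944 mod 64 = 24 (since 155·64 = 9920).
(9 + 24) mod 64 = 33.

33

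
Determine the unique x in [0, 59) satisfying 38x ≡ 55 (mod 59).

3

38⁻¹ ≡ 14 (mod 59) because 38·14 = 532 = 9·59 + 1.
So x ≡ 14·55 = 770 ≡ 3 (mod 59).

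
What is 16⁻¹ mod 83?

26

16·26 = 416 = 5·83 + 1, so 16⁻¹ ≡ 26 (mod 83).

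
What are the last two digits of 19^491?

Square-and-reduce mod 100: 19^1≡19, 19^2≡61, 19^4≡21, 19^8≡41, 19^16≡81, 19^32≡61, 19^64≡21, 19^128≡41, 19^256≡81.
491 = 1 + 2 + 8 + 32 + 64 + 128 + 256, so 19^491 ≡ 19·61·41·61·21·41·81 ≡ 19 (mod 100).

19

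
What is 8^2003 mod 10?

2

Last digits of 8^n: 8, 4, 2, 6 (period 4).
2003 leaves remainder 3 on division by 4, so 8^2003 ends in 2.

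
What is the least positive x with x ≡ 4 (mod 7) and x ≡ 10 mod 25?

x ≡ 4 (mod 7) gives x ∈ {4, 11, 18, 25, 32, 39, 46, 53, …}.
The first of these with x mod 25 = 10 is 60.

60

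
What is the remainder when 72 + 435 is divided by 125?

Dividing 435 by 125 gives quotient 3 and remainder 60.
(72 + 60) mod 125 = 7.

7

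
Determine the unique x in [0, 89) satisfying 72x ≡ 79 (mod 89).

32

The inverse of 72 mod 89 is 68 (since 72·68 = 4896 ≡ 1).
So x ≡ 68·79 = 5372 ≡ 32 (mod 89).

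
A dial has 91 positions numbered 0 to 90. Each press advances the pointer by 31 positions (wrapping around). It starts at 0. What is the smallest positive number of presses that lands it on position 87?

85

31⁻¹ ≡ 47 (mod 91) because 31·47 = 1457 = 16·91 + 1.
Multiplying both sides by 47: x ≡ 47·87 = 4089 ≡ 85 (mod 91).
Check: 31·85 = 2635 = 28·91 + 87.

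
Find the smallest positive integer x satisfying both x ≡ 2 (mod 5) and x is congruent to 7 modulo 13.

7

x ≡ 2 (mod 5) gives x ∈ {2, 7}.
The first of these with x mod 13 = 7 is 7.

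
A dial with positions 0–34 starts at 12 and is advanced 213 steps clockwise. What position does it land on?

213 = 6·35 + 3, so 213 mod 35 = 3.
(12 + 3) mod 35 = 15.

15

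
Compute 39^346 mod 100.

61

Square-and-reduce mod 100: 39^1≡39, 39^2≡21, 39^4≡41, 39^8≡81, 39^16≡61, 39^32≡21, 39^64≡41, 39^128≡81, 39^256≡61.
Since 346 = 2 + 8 + 16 + 64 + 256 in binary, 39^346 ≡ 21·81·61·41·61 ≡ 61 (mod 100).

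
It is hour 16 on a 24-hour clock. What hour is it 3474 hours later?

3474 = 144·24 + 18, so 3474 mod 24 = 18.
(16 + 18) mod 24 = 10.

10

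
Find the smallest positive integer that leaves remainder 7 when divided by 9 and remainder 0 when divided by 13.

52

x ≡ 7 (mod 9) gives x ∈ {7, 16, 25, 34, 43, 52}.
The first of these with x mod 13 = 0 is 52.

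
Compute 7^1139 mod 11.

8

By repeated squaring mod 11: 7^1≡7, 7^2≡5, 7^4≡3, 7^8≡9, 7^16≡4, 7^32≡5, 7^64≡3, 7^128≡9, 7^256≡4, 7^512≡5, 7^1024≡3.
Since 1139 = 1 + 2 + 16 + 32 + 64 + 1024 in binary, 7^1139 ≡ 7·5·4·5·3·3 ≡ 8 (mod 11).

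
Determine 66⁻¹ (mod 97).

25

66·25 = 1650 = 17·97 + 1, so 66⁻¹ ≡ 25 (mod 97).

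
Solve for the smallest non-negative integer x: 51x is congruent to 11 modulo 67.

The inverse of 51 mod 67 is 46 (since 51·46 = 2346 ≡ 1).
Multiplying both sides by 46: x ≡ 46·11 = 506 ≡ 37 (mod 67).
Check: 51·37 = 1887 = 28·67 + 11.

37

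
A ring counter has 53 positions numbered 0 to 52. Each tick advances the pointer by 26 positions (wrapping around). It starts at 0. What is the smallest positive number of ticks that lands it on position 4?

The inverse of 26 mod 53 is 51 (since 26·51 = 1326 ≡ 1).
Multiplying both sides by 51: x ≡ 51·4 = 204 ≡ 45 (mod 53).

45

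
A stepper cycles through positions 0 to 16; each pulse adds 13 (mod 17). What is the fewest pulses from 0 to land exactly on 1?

4

17 = 1·13 + 4
13 = 3·4 + 1
4 = 4·1 + 0
Back-substituting gives 13·4 ≡ 1 (mod 17).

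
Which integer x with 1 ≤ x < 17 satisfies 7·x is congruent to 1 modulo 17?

17 = 2·7 + 3
7 = 2·3 + 1
3 = 3·1 + 0
Back-substituting gives 7·5 ≡ 1 (mod 17).

5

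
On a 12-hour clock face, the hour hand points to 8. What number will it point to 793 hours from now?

9

793 mod 12 = 1 (since 66·12 = 792).
8 + 1 → 9 on a 12-hour dial.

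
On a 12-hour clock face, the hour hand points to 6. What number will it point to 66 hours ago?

66 = 5·12 + 6, so 66 mod 12 = 6.
6 − 6 → 12 on a 12-hour dial.

12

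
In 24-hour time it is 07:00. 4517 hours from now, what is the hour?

12

4517 − 188·24 = 5, so 4517 ≡ 5 (mod 24).
(7 + 5) mod 24 = 12.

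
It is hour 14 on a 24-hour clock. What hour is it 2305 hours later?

15

2305 mod 24 = 1 (since 96·24 = 2304).
(14 + 1) mod 24 = 15.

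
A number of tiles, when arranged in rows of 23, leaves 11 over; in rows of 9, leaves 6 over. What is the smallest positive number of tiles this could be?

x ≡ 6 (mod 9) gives x ∈ {6, 15, 24, 33, 42, 51, 60, 69, …}.
The first of these with x mod 23 = 11 is 195.

195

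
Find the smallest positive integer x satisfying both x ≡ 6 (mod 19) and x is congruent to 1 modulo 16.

x ≡ 1 (mod 16) gives x ∈ {1, 17, 33, 49, 65, 81, 97, 113, …}.
The first of these with x mod 19 = 6 is 177.

177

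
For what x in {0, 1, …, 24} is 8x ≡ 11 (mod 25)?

17

The inverse of 8 mod 25 is 22 (since 8·22 = 176 ≡ 1).
So x ≡ 22·11 = 242 ≡ 17 (mod 25).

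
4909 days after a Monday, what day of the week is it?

Dividing 4909 by 7 gives quotient 701 and remainder 2.
Monday + 2 days → Wednesday.

Wednesday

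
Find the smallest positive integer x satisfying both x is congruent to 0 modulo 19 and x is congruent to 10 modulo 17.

x ≡ 10 (mod 17) gives x ∈ {10, 27, 44, 61, 78, 95}.
The first of these with x mod 19 = 0 is 95.

95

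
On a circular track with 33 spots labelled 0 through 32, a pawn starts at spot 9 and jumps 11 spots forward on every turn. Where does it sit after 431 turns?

31

431·11 = 4741.
4741 mod 33 = 22 (since 143·33 = 4719).
(9 + 22) mod 33 = 31.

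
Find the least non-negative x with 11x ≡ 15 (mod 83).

24

11⁻¹ ≡ 68 (mod 83) because 11·68 = 748 = 9·83 + 1.
So x ≡ 68·15 = 1020 ≡ 24 (mod 83).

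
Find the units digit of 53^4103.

Last digits of 3^n: 3, 9, 7, 1 (period 4).
4103 leaves remainder 3 on division by 4, so 53^4103 ends in 7.

7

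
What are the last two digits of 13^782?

Successive squares of 13 mod 100: 13^1≡13, 13^2≡69, 13^4≡61, 13^8≡21, 13^16≡41, 13^32≡81, 13^64≡61, 13^128≡21, 13^256≡41, 13^512≡81.
Since 782 = 2 + 4 + 8 + 256 + 512 in binary, 13^782 ≡ 69·61·21·41·81 ≡ 69 (mod 100).

69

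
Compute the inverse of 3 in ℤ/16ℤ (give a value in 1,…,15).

3·11 = 33 = 2·16 + 1, so 3⁻¹ ≡ 11 (mod 16).

11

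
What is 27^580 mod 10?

1

Last digits of 7^n: 7, 9, 3, 1 (period 4).
580 leaves remainder 0 on division by 4, so 27^580 ends in 1.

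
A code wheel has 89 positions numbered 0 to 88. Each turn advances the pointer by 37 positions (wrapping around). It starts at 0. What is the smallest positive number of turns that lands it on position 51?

11

37⁻¹ ≡ 77 (mod 89) because 37·77 = 2849 = 32·89 + 1.
So x ≡ 77·51 = 3927 ≡ 11 (mod 89).
Check: 37·11 = 407 = 4·89 + 51.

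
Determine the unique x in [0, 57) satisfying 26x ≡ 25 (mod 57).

The inverse of 26 mod 57 is 11 (since 26·11 = 286 ≡ 1).
So x ≡ 11·25 = 275 ≡ 47 (mod 57).
Check: 26·47 = 1222 = 21·57 + 25.

47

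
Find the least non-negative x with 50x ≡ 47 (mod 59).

21

50⁻¹ ≡ 13 (mod 59) because 50·13 = 650 = 11·59 + 1.
So x ≡ 13·47 = 611 ≡ 21 (mod 59).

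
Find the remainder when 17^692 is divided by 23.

4

Square-and-reduce mod 23: 17^1≡17, 17^2≡13, 17^4≡8, 17^8≡18, 17^16≡2, 17^32≡4, 17^64≡16, 17^128≡3, 17^256≡9, 17^512≡12.
692 = 4 + 16 + 32 + 128 + 512, so 17^692 ≡ 8·2·4·3·12 ≡ 4 (mod 23).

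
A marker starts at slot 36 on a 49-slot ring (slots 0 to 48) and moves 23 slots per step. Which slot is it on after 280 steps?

280·23 = 6440.
Dividing 6440 by 49 gives quotient 131 and remainder 21.
(36 + 21) mod 49 = 8.

8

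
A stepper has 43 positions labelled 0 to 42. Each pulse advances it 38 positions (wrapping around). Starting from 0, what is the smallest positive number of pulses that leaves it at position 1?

43 = 1·38 + 5
38 = 7·5 + 3
5 = 1·3 + 2
3 = 1·2 + 1
2 = 2·1 + 0
Back-substituting gives 38·17 ≡ 1 (mod 43).

17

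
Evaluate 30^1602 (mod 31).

1

By repeated squaring mod 31: 30^1≡30, 30^2≡1, 30^4≡1, 30^8≡1, 30^16≡1, 30^32≡1, 30^64≡1, 30^128≡1, 30^256≡1, 30^512≡1, 30^1024≡1.
1602 = 2 + 64 + 512 + 1024, so 30^1602 ≡ 1·1·1·1 ≡ 1 (mod 31).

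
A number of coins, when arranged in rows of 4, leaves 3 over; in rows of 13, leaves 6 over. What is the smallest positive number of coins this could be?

Since 13·1 ≡ 1 (mod 4), take x = 6 + 13·((3−6)·1 mod 4) = 6 + 13·1 = 19.
Check: 19 mod 4 = 3, 19 mod 13 = 6.

19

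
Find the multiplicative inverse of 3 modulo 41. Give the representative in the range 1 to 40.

14

41 = 13·3 + 2
3 = 1·2 + 1
2 = 2·1 + 0
Back-substituting gives 3·14 ≡ 1 (mod 41).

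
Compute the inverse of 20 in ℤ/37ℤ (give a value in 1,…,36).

13

20·13 = 260 = 7·37 + 1, so 20⁻¹ ≡ 13 (mod 37).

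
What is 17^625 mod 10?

Powers of 7 mod 10 repeat with period 4: 7, 9, 3, 1.
625 mod 4 = 1, so the last digit matches 7^1 = 7.

7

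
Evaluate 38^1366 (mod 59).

57

By repeated squaring mod 59: 38^1≡38, 38^2≡28, 38^4≡17, 38^8≡53, 38^16≡36, 38^32≡57, 38^64≡4, 38^128≡16, 38^256≡20, 38^512≡46, 38^1024≡51.
Since 1366 = 2 + 4 + 16 + 64 + 256 + 1024 in binary, 38^1366 ≡ 28·17·36·4·20·51 ≡ 57 (mod 59).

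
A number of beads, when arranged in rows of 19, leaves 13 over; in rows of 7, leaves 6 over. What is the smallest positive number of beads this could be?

x ≡ 6 (mod 7) gives x ∈ {6, 13}.
The first of these with x mod 19 = 13 is 13.

13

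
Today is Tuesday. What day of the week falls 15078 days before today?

15078 mod 7 = 0 (since 2154·7 = 15078).
Tuesday − 0 days → Tuesday.

Tuesday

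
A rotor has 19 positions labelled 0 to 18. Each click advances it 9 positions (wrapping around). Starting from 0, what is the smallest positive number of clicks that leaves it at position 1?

19 = 2·9 + 1
9 = 9·1 + 0
Back-substituting gives 9·17 ≡ 1 (mod 19).

17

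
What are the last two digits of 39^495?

Successive squares of 39 mod 100: 39^1≡39, 39^2≡21, 39^4≡41, 39^8≡81, 39^16≡61, 39^32≡21, 39^64≡41, 39^128≡81, 39^256≡61.
495 = 1 + 2 + 4 + 8 + 32 + 64 + 128 + 256, so 39^495 ≡ 39·21·41·81·21·41·81·61 ≡ 99 (mod 100).

99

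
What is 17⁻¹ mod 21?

17·5 = 85 = 4·21 + 1, so 17⁻¹ ≡ 5 (mod 21).

5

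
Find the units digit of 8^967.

Last digits of 8^n: 8, 4, 2, 6 (period 4).
967 leaves remainder 3 on division by 4, so 8^967 ends in 2.

2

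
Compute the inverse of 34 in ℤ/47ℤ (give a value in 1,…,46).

18

47 = 1·34 + 13
34 = 2·13 + 8
13 = 1·8 + 5
8 = 1·5 + 3
5 = 1·3 + 2
3 = 1·2 + 1
2 = 2·1 + 0
Back-substituting gives 34·18 ≡ 1 (mod 47).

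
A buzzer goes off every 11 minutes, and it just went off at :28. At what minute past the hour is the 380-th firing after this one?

380·11 = 4180.
Dividing 4180 by 60 gives quotient 69 and remainder 40.
(28 + 40) mod 60 = 8.

8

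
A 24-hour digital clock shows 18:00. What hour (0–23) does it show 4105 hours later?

4105 = 171·24 + 1, so 4105 mod 24 = 1.
(18 + 1) mod 24 = 19.

19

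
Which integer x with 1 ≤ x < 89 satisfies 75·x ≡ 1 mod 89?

19

75·19 = 1425 = 16·89 + 1, so 75⁻¹ ≡ 19 (mod 89).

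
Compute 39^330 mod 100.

Successive squares of 39 mod 100: 39^1≡39, 39^2≡21, 39^4≡41, 39^8≡81, 39^16≡61, 39^32≡21, 39^64≡41, 39^128≡81, 39^256≡61.
330 = 2 + 8 + 64 + 256, so 39^330 ≡ 21·81·41·61 ≡ 1 (mod 100).

1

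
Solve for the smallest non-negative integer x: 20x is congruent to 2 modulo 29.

20⁻¹ ≡ 16 (mod 29) because 20·16 = 320 = 11·29 + 1.
Multiplying both sides by 16: x ≡ 16·2 = 32 ≡ 3 (mod 29).

3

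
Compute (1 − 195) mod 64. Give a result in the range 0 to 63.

62

195 = 3·64 + 3, so 195 mod 64 = 3.
(1 − 3) mod 64 = 62.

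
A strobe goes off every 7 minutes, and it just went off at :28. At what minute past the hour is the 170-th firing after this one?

18

170·7 = 1190.
1190 − 19·60 = 50, so 1190 ≡ 50 (mod 60).
(28 + 50) mod 60 = 18.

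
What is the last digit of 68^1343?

The units digit of 68^n cycles with period 4: 8, 4, 2, 6, …
1343 mod 4 = 3, so the last digit matches 8^3 = 2.

2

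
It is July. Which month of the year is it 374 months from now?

374 = 31·12 + 2, so 374 mod 12 = 2.
July + 2 months → September.

September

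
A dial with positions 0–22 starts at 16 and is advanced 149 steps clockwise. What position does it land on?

4

149 mod 23 = 11 (since 6·23 = 138).
(16 + 11) mod 23 = 4.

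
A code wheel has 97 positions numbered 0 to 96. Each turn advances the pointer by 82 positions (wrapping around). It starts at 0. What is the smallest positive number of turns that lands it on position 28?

The inverse of 82 mod 97 is 84 (since 82·84 = 6888 ≡ 1).
Multiplying both sides by 84: x ≡ 84·28 = 2352 ≡ 24 (mod 97).

24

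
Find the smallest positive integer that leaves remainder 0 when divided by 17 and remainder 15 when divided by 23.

x ≡ 0 (mod 17) gives x ∈ {0, 17, 34, 51, 68, 85, 102, 119, …}.
The first of these with x mod 23 = 15 is 153.

153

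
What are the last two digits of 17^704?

21

Successive squares of 17 mod 100: 17^1≡17, 17^2≡89, 17^4≡21, 17^8≡41, 17^16≡81, 17^32≡61, 17^64≡21, 17^128≡41, 17^256≡81, 17^512≡61.
Since 704 = 64 + 128 + 512 in binary, 17^704 ≡ 21·41·61 ≡ 21 (mod 100).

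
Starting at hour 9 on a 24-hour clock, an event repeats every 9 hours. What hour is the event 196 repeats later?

196·9 = 1764.
1764 − 73·24 = 12, so 1764 ≡ 12 (mod 24).
(9 + 12) mod 24 = 21.

21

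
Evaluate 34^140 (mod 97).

Successive squares of 34 mod 97: 34^1≡34, 34^2≡89, 34^4≡64, 34^8≡22, 34^16≡96, 34^32≡1, 34^64≡1, 34^128≡1.
140 = 4 + 8 + 128, so 34^140 ≡ 64·22·1 ≡ 50 (mod 97).

50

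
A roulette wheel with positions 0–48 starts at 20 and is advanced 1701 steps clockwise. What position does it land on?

6

1701 − 34·49 = 35, so 1701 ≡ 35 (mod 49).
(20 + 35) mod 49 = 6.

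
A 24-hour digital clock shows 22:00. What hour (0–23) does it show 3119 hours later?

3119 − 129·24 = 23, so 3119 ≡ 23 (mod 24).
(22 + 23) mod 24 = 21.

21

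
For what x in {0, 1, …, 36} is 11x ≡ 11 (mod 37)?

11⁻¹ ≡ 27 (mod 37) because 11·27 = 297 = 8·37 + 1.
So x ≡ 27·11 = 297 ≡ 1 (mod 37).

1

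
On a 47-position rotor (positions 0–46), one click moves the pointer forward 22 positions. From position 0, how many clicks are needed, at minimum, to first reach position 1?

15

22·15 = 330 = 7·47 + 1, so 22⁻¹ ≡ 15 (mod 47).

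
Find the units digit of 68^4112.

Last digits of 8^n: 8, 4, 2, 6 (period 4).
4112 mod 4 = 0, so the last digit matches 8^4 = 6.

6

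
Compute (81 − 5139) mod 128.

62

5139 − 40·128 = 19, so 5139 ≡ 19 (mod 128).
(81 − 19) mod 128 = 62.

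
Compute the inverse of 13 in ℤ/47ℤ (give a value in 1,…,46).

13·29 = 377 = 8·47 + 1, so 13⁻¹ ≡ 29 (mod 47).

29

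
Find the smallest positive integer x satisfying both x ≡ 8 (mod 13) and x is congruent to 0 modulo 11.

Since 11·6 ≡ 1 (mod 13), take x = 0 + 11·((8−0)·6 mod 13) = 0 + 11·9 = 99.
Check: 99 mod 13 = 8, 99 mod 11 = 0.

99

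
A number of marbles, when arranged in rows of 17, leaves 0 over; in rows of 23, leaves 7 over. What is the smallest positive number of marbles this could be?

x ≡ 0 (mod 17) gives x ∈ {0, 17, 34, 51, 68, 85, 102, 119, …}.
The first of these with x mod 23 = 7 is 306.

306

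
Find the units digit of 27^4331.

3

The units digit of 27^n cycles with period 4: 7, 9, 3, 1, …
4331 mod 4 = 3, so the last digit matches 7^3 = 3.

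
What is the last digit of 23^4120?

1

Powers of 3 mod 10 repeat with period 4: 3, 9, 7, 1.
4120 mod 4 = 0, so the last digit matches 3^4 = 1.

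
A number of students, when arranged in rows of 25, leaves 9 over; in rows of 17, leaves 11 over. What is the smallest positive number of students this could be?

Since 17·3 ≡ 1 (mod 25), take x = 11 + 17·((9−11)·3 mod 25) = 11 + 17·19 = 334.
Check: 334 mod 25 = 9, 334 mod 17 = 11.

334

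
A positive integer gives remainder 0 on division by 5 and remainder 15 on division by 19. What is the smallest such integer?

15

x ≡ 0 (mod 5) gives x ∈ {0, 5, 10, 15}.
The first of these with x mod 19 = 15 is 15.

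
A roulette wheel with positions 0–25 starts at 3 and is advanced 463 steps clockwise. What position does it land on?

24

463 = 17·26 + 21, so 463 mod 26 = 21.
(3 + 21) mod 26 = 24.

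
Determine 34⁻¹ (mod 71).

71 = 2·34 + 3
34 = 11·3 + 1
3 = 3·1 + 0
Back-substituting gives 34·23 ≡ 1 (mod 71).

23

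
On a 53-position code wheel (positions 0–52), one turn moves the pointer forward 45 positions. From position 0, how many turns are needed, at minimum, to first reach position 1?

33

53 = 1·45 + 8
45 = 5·8 + 5
8 = 1·5 + 3
5 = 1·3 + 2
3 = 1·2 + 1
2 = 2·1 + 0
Back-substituting gives 45·33 ≡ 1 (mod 53).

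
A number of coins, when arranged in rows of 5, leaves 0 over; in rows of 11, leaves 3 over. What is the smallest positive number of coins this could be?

Since 11·1 ≡ 1 (mod 5), take x = 3 + 11·((0−3)·1 mod 5) = 3 + 11·2 = 25.
Check: 25 mod 5 = 0, 25 mod 11 = 3.

25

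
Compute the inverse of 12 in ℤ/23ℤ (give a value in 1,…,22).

23 = 1·12 + 11
12 = 1·11 + 1
11 = 11·1 + 0
Back-substituting gives 12·2 ≡ 1 (mod 23).

2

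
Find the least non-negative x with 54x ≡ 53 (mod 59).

13

54⁻¹ ≡ 47 (mod 59) because 54·47 = 2538 = 43·59 + 1.
Multiplying both sides by 47: x ≡ 47·53 = 2491 ≡ 13 (mod 59).
Check: 54·13 = 702 = 11·59 + 53.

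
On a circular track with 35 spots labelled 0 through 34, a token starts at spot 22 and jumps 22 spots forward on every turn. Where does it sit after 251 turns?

14

251·22 = 5522.
5522 − 157·35 = 27, so 5522 ≡ 27 (mod 35).
(22 + 27) mod 35 = 14.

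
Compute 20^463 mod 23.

20

Square-and-reduce mod 23: 20^1≡20, 20^2≡9, 20^4≡12, 20^8≡6, 20^16≡13, 20^32≡8, 20^64≡18, 20^128≡2, 20^256≡4.
463 = 1 + 2 + 4 + 8 + 64 + 128 + 256, so 20^463 ≡ 20·9·12·6·18·2·4 ≡ 20 (mod 23).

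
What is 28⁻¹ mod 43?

43 = 1·28 + 15
28 = 1·15 + 13
15 = 1·13 + 2
13 = 6·2 + 1
2 = 2·1 + 0
Back-substituting gives 28·20 ≡ 1 (mod 43).

20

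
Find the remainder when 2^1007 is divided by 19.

By repeated squaring mod 19: 2^1≡2, 2^2≡4, 2^4≡16, 2^8≡9, 2^16≡5, 2^32≡6, 2^64≡17, 2^128≡4, 2^256≡16, 2^512≡9.
Since 1007 = 1 + 2 + 4 + 8 + 32 + 64 + 128 + 256 + 512 in binary, 2^1007 ≡ 2·4·16·9·6·17·4·16·9 ≡ 10 (mod 19).

10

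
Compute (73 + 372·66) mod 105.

55

372·66 = 24552.
24552 = 233·105 + 87, so 24552 mod 105 = 87.
(73 + 87) mod 105 = 55.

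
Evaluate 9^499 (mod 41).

32

Successive squares of 9 mod 41: 9^1≡9, 9^2≡40, 9^4≡1, 9^8≡1, 9^16≡1, 9^32≡1, 9^64≡1, 9^128≡1, 9^256≡1.
Since 499 = 1 + 2 + 16 + 32 + 64 + 128 + 256 in binary, 9^499 ≡ 9·40·1·1·1·1·1 ≡ 32 (mod 41).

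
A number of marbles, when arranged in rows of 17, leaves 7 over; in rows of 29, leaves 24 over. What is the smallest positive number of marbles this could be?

Since 29·10 ≡ 1 (mod 17), take x = 24 + 29·((7−24)·10 mod 17) = 24 + 29·0 = 24.
Check: 24 mod 17 = 7, 24 mod 29 = 24.

24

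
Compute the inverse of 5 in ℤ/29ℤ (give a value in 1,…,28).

5·6 = 30 = 1·29 + 1, so 5⁻¹ ≡ 6 (mod 29).

6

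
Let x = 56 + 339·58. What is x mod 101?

339·58 = 19662.
Dividing 19662 by 101 gives quotient 194 and remainder 68.
(56 + 68) mod 101 = 23.

23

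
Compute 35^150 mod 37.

By repeated squaring mod 37: 35^1≡35, 35^2≡4, 35^4≡16, 35^8≡34, 35^16≡9, 35^32≡7, 35^64≡12, 35^128≡33.
150 = 2 + 4 + 16 + 128, so 35^150 ≡ 4·16·9·33 ≡ 27 (mod 37).

27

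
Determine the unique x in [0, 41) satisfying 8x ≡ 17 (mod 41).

38

8⁻¹ ≡ 36 (mod 41) because 8·36 = 288 = 7·41 + 1.
So x ≡ 36·17 = 612 ≡ 38 (mod 41).
Check: 8·38 = 304 = 7·41 + 17.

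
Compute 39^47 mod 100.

Square-and-reduce mod 100: 39^1≡39, 39^2≡21, 39^4≡41, 39^8≡81, 39^16≡61, 39^32≡21.
47 = 1 + 2 + 4 + 8 + 32, so 39^47 ≡ 39·21·41·81·21 ≡ 79 (mod 100).

79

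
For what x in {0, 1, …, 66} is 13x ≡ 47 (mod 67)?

50

The inverse of 13 mod 67 is 31 (since 13·31 = 403 ≡ 1).
So x ≡ 31·47 = 1457 ≡ 50 (mod 67).
Check: 13·50 = 650 = 9·67 + 47.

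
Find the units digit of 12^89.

2

The units digit of 12^n cycles with period 4: 2, 4, 8, 6, …
89 mod 4 = 1, so the last digit matches 2^1 = 2.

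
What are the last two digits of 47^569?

67

Square-and-reduce mod 100: 47^1≡47, 47^2≡9, 47^4≡81, 47^8≡61, 47^16≡21, 47^32≡41, 47^64≡81, 47^128≡61, 47^256≡21, 47^512≡41.
Since 569 = 1 + 8 + 16 + 32 + 512 in binary, 47^569 ≡ 47·61·21·41·41 ≡ 67 (mod 100).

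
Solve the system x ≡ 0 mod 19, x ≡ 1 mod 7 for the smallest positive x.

Since 7·11 ≡ 1 (mod 19), take x = 1 + 7·((0−1)·11 mod 19) = 1 + 7·8 = 57.
Check: 57 mod 19 = 0, 57 mod 7 = 1.

57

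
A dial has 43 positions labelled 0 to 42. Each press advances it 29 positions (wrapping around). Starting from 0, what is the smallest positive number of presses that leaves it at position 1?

43 = 1·29 + 14
29 = 2·14 + 1
14 = 14·1 + 0
Back-substituting gives 29·3 ≡ 1 (mod 43).

3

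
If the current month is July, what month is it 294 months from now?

January

Dividing 294 by 12 gives quotient 24 and remainder 6.
July + 6 months → January.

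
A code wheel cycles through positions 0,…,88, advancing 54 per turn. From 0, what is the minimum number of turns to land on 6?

54⁻¹ ≡ 61 (mod 89) because 54·61 = 3294 = 37·89 + 1.
Multiplying both sides by 61: x ≡ 61·6 = 366 ≡ 10 (mod 89).

10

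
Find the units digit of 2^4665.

Powers of 2 mod 10 repeat with period 4: 2, 4, 8, 6.
4665 mod 4 = 1, so the last digit matches 2^1 = 2.

2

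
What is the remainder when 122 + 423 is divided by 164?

Dividing 423 by 164 gives quotient 2 and remainder 95.
(122 + 95) mod 164 = 53.

53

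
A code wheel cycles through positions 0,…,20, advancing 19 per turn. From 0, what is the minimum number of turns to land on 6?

18

The inverse of 19 mod 21 is 10 (since 19·10 = 190 ≡ 1).
Multiplying both sides by 10: x ≡ 10·6 = 60 ≡ 18 (mod 21).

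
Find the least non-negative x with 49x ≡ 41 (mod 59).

49

The inverse of 49 mod 59 is 53 (since 49·53 = 2597 ≡ 1).
Multiplying both sides by 53: x ≡ 53·41 = 2173 ≡ 49 (mod 59).
Check: 49·49 = 2401 = 40·59 + 41.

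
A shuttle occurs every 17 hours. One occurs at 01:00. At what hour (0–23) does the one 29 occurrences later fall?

14

29·17 = 493.
493 − 20·24 = 13, so 493 ≡ 13 (mod 24).
(1 + 13) mod 24 = 14.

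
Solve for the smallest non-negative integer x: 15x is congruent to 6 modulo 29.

15⁻¹ ≡ 2 (mod 29) because 15·2 = 30 = 1·29 + 1.
Multiplying both sides by 2: x ≡ 2·6 = 12 ≡ 12 (mod 29).

12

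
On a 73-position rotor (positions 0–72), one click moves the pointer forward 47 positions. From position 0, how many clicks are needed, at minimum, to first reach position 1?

14

73 = 1·47 + 26
47 = 1·26 + 21
26 = 1·21 + 5
21 = 4·5 + 1
5 = 5·1 + 0
Back-substituting gives 47·14 ≡ 1 (mod 73).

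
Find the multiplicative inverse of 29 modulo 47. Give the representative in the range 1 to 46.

13

47 = 1·29 + 18
29 = 1·18 + 11
18 = 1·11 + 7
11 = 1·7 + 4
7 = 1·4 + 3
4 = 1·3 + 1
3 = 3·1 + 0
Back-substituting gives 29·13 ≡ 1 (mod 47).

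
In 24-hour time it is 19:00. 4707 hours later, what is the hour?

22

4707 − 196·24 = 3, so 4707 ≡ 3 (mod 24).
(19 + 3) mod 24 = 22.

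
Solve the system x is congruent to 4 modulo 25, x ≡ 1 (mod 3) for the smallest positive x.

x ≡ 1 (mod 3) gives x ∈ {1, 4}.
The first of these with x mod 25 = 4 is 4.

4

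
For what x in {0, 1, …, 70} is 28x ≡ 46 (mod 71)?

27

28⁻¹ ≡ 33 (mod 71) because 28·33 = 924 = 13·71 + 1.
Multiplying both sides by 33: x ≡ 33·46 = 1518 ≡ 27 (mod 71).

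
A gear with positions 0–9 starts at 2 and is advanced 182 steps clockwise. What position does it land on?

182 = 18·10 + 2, so 182 mod 10 = 2.
(2 + 2) mod 10 = 4.

4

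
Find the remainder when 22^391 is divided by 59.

Square-and-reduce mod 59: 22^1≡22, 22^2≡12, 22^4≡26, 22^8≡27, 22^16≡21, 22^32≡28, 22^64≡17, 22^128≡53, 22^256≡36.
Since 391 = 1 + 2 + 4 + 128 + 256 in binary, 22^391 ≡ 22·12·26·53·36 ≡ 46 (mod 59).

46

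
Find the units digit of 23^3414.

Last digits of 3^n: 3, 9, 7, 1 (period 4).
3414 mod 4 = 2, so the last digit matches 3^2 = 9.

9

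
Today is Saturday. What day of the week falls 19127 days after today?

Dividing 19127 by 7 gives quotient 2732 and remainder 3.
Saturday + 3 days → Tuesday.

Tuesday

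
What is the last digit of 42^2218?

4

Last digits of 2^n: 2, 4, 8, 6 (period 4).
2218 leaves remainder 2 on division by 4, so 42^2218 ends in 4.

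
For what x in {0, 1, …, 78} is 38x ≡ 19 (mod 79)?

40

The inverse of 38 mod 79 is 52 (since 38·52 = 1976 ≡ 1).
So x ≡ 52·19 = 988 ≡ 40 (mod 79).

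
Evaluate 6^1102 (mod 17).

Successive squares of 6 mod 17: 6^1≡6, 6^2≡2, 6^4≡4, 6^8≡16, 6^16≡1, 6^32≡1, 6^64≡1, 6^128≡1, 6^256≡1, 6^512≡1, 6^1024≡1.
1102 = 2 + 4 + 8 + 64 + 1024, so 6^1102 ≡ 2·4·16·1·1 ≡ 9 (mod 17).

9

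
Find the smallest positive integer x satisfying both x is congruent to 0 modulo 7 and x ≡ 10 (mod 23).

x ≡ 0 (mod 7) gives x ∈ {0, 7, 14, 21, 28, 35, 42, 49, …}.
The first of these with x mod 23 = 10 is 56.

56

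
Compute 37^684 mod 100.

61

By repeated squaring mod 100: 37^1≡37, 37^2≡69, 37^4≡61, 37^8≡21, 37^16≡41, 37^32≡81, 37^64≡61, 37^128≡21, 37^256≡41, 37^512≡81.
684 = 4 + 8 + 32 + 128 + 512, so 37^684 ≡ 61·21·81·21·81 ≡ 61 (mod 100).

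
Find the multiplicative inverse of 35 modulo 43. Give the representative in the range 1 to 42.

16

43 = 1·35 + 8
35 = 4·8 + 3
8 = 2·3 + 2
3 = 1·2 + 1
2 = 2·1 + 0
Back-substituting gives 35·16 ≡ 1 (mod 43).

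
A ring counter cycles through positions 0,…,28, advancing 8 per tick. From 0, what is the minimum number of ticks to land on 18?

The inverse of 8 mod 29 is 11 (since 8·11 = 88 ≡ 1).
Multiplying both sides by 11: x ≡ 11·18 = 198 ≡ 24 (mod 29).
Check: 8·24 = 192 = 6·29 + 18.

24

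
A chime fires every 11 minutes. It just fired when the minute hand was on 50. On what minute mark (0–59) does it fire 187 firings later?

7

187·11 = 2057.
2057 mod 60 = 17 (since 34·60 = 2040).
(50 + 17) mod 60 = 7.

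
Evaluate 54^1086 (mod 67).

24

Successive squares of 54 mod 67: 54^1≡54, 54^2≡35, 54^4≡19, 54^8≡26, 54^16≡6, 54^32≡36, 54^64≡23, 54^128≡60, 54^256≡49, 54^512≡56, 54^1024≡54.
1086 = 2 + 4 + 8 + 16 + 32 + 1024, so 54^1086 ≡ 35·19·26·6·36·54 ≡ 24 (mod 67).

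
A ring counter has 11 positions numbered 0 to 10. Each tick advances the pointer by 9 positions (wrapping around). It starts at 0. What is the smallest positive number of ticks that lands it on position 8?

7

The inverse of 9 mod 11 is 5 (since 9·5 = 45 ≡ 1).
Multiplying both sides by 5: x ≡ 5·8 = 40 ≡ 7 (mod 11).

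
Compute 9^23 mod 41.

By repeated squaring mod 41: 9^1≡9, 9^2≡40, 9^4≡1, 9^8≡1, 9^16≡1.
23 = 1 + 2 + 4 + 16, so 9^23 ≡ 9·40·1·1 ≡ 32 (mod 41).

32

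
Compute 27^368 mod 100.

Successive squares of 27 mod 100: 27^1≡27, 27^2≡29, 27^4≡41, 27^8≡81, 27^16≡61, 27^32≡21, 27^64≡41, 27^128≡81, 27^256≡61.
Since 368 = 16 + 32 + 64 + 256 in binary, 27^368 ≡ 61·21·41·61 ≡ 81 (mod 100).

81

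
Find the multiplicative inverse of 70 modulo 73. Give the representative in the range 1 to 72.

24

73 = 1·70 + 3
70 = 23·3 + 1
3 = 3·1 + 0
Back-substituting gives 70·24 ≡ 1 (mod 73).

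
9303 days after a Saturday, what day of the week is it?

Dividing 9303 by 7 gives quotient 1329 and remainder 0.
Saturday + 0 days → Saturday.

Saturday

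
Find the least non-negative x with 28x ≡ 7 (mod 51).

28⁻¹ ≡ 31 (mod 51) because 28·31 = 868 = 17·51 + 1.
So x ≡ 31·7 = 217 ≡ 13 (mod 51).

13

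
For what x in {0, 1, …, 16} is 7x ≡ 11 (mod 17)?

7⁻¹ ≡ 5 (mod 17) because 7·5 = 35 = 2·17 + 1.
Multiplying both sides by 5: x ≡ 5·11 = 55 ≡ 4 (mod 17).
Check: 7·4 = 28 = 1·17 + 11.

4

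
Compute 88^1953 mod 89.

88

Successive squares of 88 mod 89: 88^1≡88, 88^2≡1, 88^4≡1, 88^8≡1, 88^16≡1, 88^32≡1, 88^64≡1, 88^128≡1, 88^256≡1, 88^512≡1, 88^1024≡1.
1953 = 1 + 32 + 128 + 256 + 512 + 1024, so 88^1953 ≡ 88·1·1·1·1·1 ≡ 88 (mod 89).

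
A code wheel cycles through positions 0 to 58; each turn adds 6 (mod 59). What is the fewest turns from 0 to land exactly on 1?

59 = 9·6 + 5
6 = 1·5 + 1
5 = 5·1 + 0
Back-substituting gives 6·10 ≡ 1 (mod 59).

10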